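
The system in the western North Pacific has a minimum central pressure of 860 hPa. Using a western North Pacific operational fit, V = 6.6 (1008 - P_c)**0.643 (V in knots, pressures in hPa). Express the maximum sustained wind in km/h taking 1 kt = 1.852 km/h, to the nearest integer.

304 km/h

ΔP = 1008 − 860 = 148 hPa.
V ≈ 6.6 × 148^0.643 = 6.6 × 24.859 ≈ 164.067 kt.
164.067 × 1.852 ≈ 303.85 km/h → 304 km/h.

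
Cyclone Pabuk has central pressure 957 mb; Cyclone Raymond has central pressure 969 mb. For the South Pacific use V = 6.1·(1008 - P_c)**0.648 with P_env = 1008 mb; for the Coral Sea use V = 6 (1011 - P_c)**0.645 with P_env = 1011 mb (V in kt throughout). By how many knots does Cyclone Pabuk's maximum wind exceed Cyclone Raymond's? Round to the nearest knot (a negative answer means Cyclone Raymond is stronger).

11 kt

Cyclone Pabuk: ΔP = 51; V ≈ 6.1 × 51^0.648 ≈ 77.95 kt.
Cyclone Raymond: ΔP = 42; V ≈ 6 × 42^0.645 ≈ 66.86 kt.
Difference ≈ 77.95 − 66.86 = 11.09 → 11 kt.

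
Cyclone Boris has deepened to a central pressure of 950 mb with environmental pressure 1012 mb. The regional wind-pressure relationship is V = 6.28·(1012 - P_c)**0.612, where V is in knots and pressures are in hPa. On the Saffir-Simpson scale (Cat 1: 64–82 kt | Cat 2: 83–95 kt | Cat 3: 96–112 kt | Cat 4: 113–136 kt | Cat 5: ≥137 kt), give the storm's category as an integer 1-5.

1

ΔP = 1012 − 950 = 62 mb.
V ≈ 6.28 × 62^0.612 = 6.28 × 12.50 ≈ 79 kt.
79 kt falls in the Category 1 band.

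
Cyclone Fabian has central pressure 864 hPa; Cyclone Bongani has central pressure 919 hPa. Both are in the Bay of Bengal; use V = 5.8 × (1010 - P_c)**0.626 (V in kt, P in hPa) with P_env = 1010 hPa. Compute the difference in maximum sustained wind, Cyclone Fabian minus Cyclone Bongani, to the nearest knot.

Cyclone Fabian: ΔP = 146; V ≈ 5.8 × 146^0.626 ≈ 131.31 kt.
Cyclone Bongani: ΔP = 91; V ≈ 5.8 × 91^0.626 ≈ 97.68 kt.
Difference ≈ 131.31 − 97.68 = 33.63 → 34 kt.

34 kt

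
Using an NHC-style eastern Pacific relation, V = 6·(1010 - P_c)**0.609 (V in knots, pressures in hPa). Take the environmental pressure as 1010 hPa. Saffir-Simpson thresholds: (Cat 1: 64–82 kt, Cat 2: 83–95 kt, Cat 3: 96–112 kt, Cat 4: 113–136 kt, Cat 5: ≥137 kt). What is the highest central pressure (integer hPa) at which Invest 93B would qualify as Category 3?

Category 3 begins at V = 96 kt.
Required ΔP = (96/6)^(1/0.609) = 16.000^1.642 ≈ 94.89 hPa.
P_c ≤ 1010 − 94.89 = 915.11, so the highest integer P_c is 915 hPa.

915 hPa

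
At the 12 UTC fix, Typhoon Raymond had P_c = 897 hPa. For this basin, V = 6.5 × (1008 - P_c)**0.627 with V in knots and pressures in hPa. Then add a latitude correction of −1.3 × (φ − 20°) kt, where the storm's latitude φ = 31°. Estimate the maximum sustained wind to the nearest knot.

ΔP = 1008 − 897 = 111 hPa.
111^0.627 ≈ 19.161.
V ≈ 6.5 × 19.161 ≈ 124.5 kt.
Latitude correction: −1.3 × (31 − 20) = -14.3 kt.
Corrected V ≈ 110.2 kt → 110 kt.

110 kt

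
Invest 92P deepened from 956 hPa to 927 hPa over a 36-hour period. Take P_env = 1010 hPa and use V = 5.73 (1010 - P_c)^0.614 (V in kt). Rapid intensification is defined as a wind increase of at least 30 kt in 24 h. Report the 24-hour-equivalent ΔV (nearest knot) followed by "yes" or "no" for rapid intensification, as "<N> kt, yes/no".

13 kt, no

V₁: ΔP = 54, V ≈ 5.73 × 54^0.614 ≈ 66.35 kt.
V₂: ΔP = 83, V ≈ 5.73 × 83^0.614 ≈ 86.39 kt.
ΔV over 36 h = 20.04 kt → 24 h equivalent = 20.04 × 24/36 ≈ 13.36 kt.
13 kt < 30 kt ⇒ not rapid intensification.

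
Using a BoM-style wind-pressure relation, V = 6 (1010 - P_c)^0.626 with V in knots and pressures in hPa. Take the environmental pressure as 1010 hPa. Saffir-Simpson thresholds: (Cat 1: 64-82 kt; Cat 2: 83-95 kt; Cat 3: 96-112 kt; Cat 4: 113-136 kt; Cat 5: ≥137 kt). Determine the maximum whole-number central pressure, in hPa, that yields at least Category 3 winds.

926 hPa

Category 3 begins at V = 96 kt.
Required ΔP = (96/6)^(1/0.626) = 16.000^1.597 ≈ 83.85 hPa.
P_c ≤ 1010 − 83.85 = 926.15, so the highest integer P_c is 926 hPa.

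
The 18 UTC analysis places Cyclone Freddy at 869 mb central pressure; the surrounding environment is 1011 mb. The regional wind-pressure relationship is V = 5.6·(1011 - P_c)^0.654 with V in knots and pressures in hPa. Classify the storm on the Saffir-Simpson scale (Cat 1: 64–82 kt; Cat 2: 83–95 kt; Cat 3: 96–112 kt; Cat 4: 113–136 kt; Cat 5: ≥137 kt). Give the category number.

ΔP = 1011 − 869 = 142 mb.
V ≈ 5.6 × 142^0.654 = 5.6 × 25.56 ≈ 143 kt.
143 kt falls in the Category 5 band.

5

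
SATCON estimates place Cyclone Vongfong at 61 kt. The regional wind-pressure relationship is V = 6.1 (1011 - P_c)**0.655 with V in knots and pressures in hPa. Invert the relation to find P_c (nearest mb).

ΔP = (V / 6.1)^(1/0.655) = (61/6.1)^1.527.
61/6.1 = 10.000; 10.000^1.527 ≈ 33.63 mb.
P_c = 1011 − 33.63 = 977.37 ≈ 977 mb.

977 mb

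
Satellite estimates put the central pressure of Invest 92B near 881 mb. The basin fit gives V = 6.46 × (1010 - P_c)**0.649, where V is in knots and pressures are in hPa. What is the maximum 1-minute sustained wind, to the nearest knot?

ΔP = 1010 − 881 = 129 mb.
129^0.649 ≈ 23.430.
V ≈ 6.46 × 23.430 ≈ 151.4 kt.

151 kt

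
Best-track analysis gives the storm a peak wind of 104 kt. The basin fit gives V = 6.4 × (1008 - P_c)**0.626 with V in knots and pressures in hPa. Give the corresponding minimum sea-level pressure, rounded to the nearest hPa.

922 hPa

ΔP = (V / 6.4)^(1/0.626) = (104/6.4)^1.597.
104/6.4 = 16.250; 16.250^1.597 ≈ 85.95 hPa.
P_c = 1008 − 85.95 = 922.05 ≈ 922 hPa.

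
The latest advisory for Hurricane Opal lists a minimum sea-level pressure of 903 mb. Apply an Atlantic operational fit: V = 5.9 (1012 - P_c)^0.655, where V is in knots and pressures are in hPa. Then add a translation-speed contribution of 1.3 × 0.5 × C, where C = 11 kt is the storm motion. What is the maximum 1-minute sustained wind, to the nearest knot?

135 kt

ΔP = 1012 − 903 = 109 mb.
109^0.655 ≈ 21.603.
V ≈ 5.9 × 21.603 ≈ 127.5 kt.
Translation term: 1.3 × 0.5 × 11 = 7.15 kt.
Corrected V ≈ 134.65 kt → 135 kt.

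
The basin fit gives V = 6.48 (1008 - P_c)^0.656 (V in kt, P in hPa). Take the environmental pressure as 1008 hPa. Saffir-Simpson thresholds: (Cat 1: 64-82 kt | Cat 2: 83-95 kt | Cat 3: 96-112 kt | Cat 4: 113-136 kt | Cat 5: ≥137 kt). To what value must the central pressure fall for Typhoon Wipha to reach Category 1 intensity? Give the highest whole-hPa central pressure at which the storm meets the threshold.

Category 1 begins at V = 64 kt.
Required ΔP = (64/6.48)^(1/0.656) = 9.877^1.524 ≈ 32.82 hPa.
P_c ≤ 1008 − 32.82 = 975.18, so the highest integer P_c is 975 hPa.

975 hPa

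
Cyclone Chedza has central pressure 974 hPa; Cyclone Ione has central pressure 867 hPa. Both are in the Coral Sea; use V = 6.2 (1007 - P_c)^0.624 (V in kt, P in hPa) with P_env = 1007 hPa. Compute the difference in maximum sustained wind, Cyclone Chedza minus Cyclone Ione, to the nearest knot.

-80 kt

Cyclone Chedza: ΔP = 33; V ≈ 6.2 × 33^0.624 ≈ 54.95 kt.
Cyclone Ione: ΔP = 140; V ≈ 6.2 × 140^0.624 ≈ 135.39 kt.
Difference ≈ 54.95 − 135.39 = -80.44 → -80 kt.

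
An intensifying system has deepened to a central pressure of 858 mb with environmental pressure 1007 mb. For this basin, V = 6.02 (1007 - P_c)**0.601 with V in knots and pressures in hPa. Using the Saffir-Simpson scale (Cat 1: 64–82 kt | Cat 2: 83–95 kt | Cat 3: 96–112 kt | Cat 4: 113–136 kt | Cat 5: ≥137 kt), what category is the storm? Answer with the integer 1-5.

4

ΔP = 1007 − 858 = 149 mb.
V ≈ 6.02 × 149^0.601 = 6.02 × 20.23 ≈ 122 kt.
122 kt falls in the Category 4 band.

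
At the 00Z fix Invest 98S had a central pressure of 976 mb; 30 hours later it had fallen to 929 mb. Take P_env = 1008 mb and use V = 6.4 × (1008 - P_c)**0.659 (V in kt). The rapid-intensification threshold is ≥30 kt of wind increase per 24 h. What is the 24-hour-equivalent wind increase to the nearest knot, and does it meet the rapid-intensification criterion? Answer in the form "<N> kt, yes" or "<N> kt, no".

V₁: ΔP = 32, V ≈ 6.4 × 32^0.659 ≈ 62.82 kt.
V₂: ΔP = 79, V ≈ 6.4 × 79^0.659 ≈ 113.95 kt.
ΔV over 30 h = 51.13 kt → 24 h equivalent = 51.13 × 24/30 ≈ 40.90 kt.
41 kt ≥ 30 kt ⇒ rapid intensification.

41 kt, yes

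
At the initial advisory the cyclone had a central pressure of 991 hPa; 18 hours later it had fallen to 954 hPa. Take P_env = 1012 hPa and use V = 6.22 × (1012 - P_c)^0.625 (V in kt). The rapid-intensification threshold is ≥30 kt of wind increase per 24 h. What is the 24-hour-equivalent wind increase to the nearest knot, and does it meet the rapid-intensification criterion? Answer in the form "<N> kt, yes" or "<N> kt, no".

V₁: ΔP = 21, V ≈ 6.22 × 21^0.625 ≈ 41.70 kt.
V₂: ΔP = 58, V ≈ 6.22 × 58^0.625 ≈ 78.69 kt.
ΔV over 18 h = 36.99 kt → 24 h equivalent = 36.99 × 24/18 ≈ 49.32 kt.
49 kt ≥ 30 kt ⇒ rapid intensification.

49 kt, yes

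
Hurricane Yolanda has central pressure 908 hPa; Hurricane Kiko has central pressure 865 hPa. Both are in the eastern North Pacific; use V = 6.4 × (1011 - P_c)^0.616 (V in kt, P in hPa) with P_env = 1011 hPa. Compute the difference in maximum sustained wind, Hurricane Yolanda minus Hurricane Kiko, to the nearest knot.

-27 kt

Hurricane Yolanda: ΔP = 103; V ≈ 6.4 × 103^0.616 ≈ 111.20 kt.
Hurricane Kiko: ΔP = 146; V ≈ 6.4 × 146^0.616 ≈ 137.85 kt.
Difference ≈ 111.20 − 137.85 = -26.65 → -27 kt.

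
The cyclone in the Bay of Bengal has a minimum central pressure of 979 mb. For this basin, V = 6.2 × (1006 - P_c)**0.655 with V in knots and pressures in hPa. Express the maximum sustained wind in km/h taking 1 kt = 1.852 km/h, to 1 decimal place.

99.4 km/h

ΔP = 1006 − 979 = 27 mb.
V ≈ 6.2 × 27^0.655 = 6.2 × 8.661 ≈ 53.695 kt.
53.695 × 1.852 ≈ 99.44 km/h → 99.4 km/h.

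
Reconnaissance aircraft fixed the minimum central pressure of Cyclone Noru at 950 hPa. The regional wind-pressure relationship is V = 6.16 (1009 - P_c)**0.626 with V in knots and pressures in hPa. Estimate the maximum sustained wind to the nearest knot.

79 kt

ΔP = 1009 − 950 = 59 hPa.
59^0.626 ≈ 12.840.
V ≈ 6.16 × 12.840 ≈ 79.1 kt.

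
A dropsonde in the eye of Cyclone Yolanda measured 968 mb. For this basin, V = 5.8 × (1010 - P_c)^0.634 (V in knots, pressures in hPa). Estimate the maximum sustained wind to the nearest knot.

ΔP = 1010 − 968 = 42 mb.
42^0.634 ≈ 10.694.
V ≈ 5.8 × 10.694 ≈ 62.0 kt.

62 kt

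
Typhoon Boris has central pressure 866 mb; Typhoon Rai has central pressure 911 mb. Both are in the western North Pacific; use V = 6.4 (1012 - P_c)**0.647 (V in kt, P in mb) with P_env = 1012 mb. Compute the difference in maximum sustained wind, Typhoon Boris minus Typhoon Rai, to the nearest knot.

Typhoon Boris: ΔP = 146; V ≈ 6.4 × 146^0.647 ≈ 160.89 kt.
Typhoon Rai: ΔP = 101; V ≈ 6.4 × 101^0.647 ≈ 126.76 kt.
Difference ≈ 160.89 − 126.76 = 34.13 → 34 kt.

34 kt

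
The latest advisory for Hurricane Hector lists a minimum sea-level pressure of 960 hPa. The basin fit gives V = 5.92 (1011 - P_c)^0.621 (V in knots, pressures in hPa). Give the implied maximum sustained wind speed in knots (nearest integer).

ΔP = 1011 − 960 = 51 hPa.
51^0.621 ≈ 11.492.
V ≈ 5.92 × 11.492 ≈ 68.0 kt.

68 kt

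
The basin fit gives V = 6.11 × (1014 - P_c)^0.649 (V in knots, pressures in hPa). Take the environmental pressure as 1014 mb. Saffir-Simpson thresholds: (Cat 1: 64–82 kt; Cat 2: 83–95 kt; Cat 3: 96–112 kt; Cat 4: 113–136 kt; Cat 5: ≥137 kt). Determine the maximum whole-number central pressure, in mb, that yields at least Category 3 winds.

Category 3 begins at V = 96 kt.
Required ΔP = (96/6.11)^(1/0.649) = 15.712^1.541 ≈ 69.69 mb.
P_c ≤ 1014 − 69.69 = 944.31, so the highest integer P_c is 944 mb.

944 mb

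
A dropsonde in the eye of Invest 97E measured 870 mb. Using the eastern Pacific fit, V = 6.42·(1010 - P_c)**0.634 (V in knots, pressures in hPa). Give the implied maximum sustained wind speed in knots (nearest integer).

147 kt

ΔP = 1010 − 870 = 140 mb.
140^0.634 ≈ 22.943.
V ≈ 6.42 × 22.943 ≈ 147.3 kt.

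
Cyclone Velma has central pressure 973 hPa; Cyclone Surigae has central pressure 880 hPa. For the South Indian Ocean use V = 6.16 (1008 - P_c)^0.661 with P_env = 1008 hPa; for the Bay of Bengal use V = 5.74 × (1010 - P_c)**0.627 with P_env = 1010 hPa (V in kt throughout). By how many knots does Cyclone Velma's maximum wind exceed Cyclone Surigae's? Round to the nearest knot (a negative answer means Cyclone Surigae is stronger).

Cyclone Velma: ΔP = 35; V ≈ 6.16 × 35^0.661 ≈ 64.60 kt.
Cyclone Surigae: ΔP = 130; V ≈ 5.74 × 130^0.627 ≈ 121.44 kt.
Difference ≈ 64.60 − 121.44 = -56.84 → -57 kt.

-57 kt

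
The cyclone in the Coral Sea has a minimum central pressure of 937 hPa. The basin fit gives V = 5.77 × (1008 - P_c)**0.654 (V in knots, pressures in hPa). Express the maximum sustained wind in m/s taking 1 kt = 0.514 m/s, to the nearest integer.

ΔP = 1008 − 937 = 71 hPa.
V ≈ 5.77 × 71^0.654 = 5.77 × 16.245 ≈ 93.734 kt.
93.734 × 0.514 ≈ 48.18 m/s → 48 m/s.

48 m/s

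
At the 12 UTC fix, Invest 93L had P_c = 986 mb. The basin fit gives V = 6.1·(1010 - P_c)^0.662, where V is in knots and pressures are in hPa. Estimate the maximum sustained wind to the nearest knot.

ΔP = 1010 − 986 = 24 mb.
24^0.662 ≈ 8.198.
V ≈ 6.1 × 8.198 ≈ 50.0 kt.

50 kt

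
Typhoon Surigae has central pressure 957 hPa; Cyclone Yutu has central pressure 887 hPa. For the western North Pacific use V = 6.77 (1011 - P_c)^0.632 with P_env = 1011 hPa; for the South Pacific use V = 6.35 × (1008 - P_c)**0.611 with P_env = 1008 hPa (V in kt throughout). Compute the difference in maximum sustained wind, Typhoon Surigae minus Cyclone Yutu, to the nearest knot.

Typhoon Surigae: ΔP = 54; V ≈ 6.77 × 54^0.632 ≈ 84.23 kt.
Cyclone Yutu: ΔP = 121; V ≈ 6.35 × 121^0.611 ≈ 118.95 kt.
Difference ≈ 84.23 − 118.95 = -34.72 → -35 kt.

-35 kt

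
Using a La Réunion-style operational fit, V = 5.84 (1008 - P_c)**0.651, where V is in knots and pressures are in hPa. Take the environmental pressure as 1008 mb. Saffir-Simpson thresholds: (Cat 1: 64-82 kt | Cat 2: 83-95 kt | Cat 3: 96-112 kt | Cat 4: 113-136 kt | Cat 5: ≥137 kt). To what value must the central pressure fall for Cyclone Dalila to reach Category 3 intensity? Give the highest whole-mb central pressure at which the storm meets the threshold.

934 mb

Category 3 begins at V = 96 kt.
Required ΔP = (96/5.84)^(1/0.651) = 16.438^1.536 ≈ 73.74 mb.
P_c ≤ 1008 − 73.74 = 934.26, so the highest integer P_c is 934 mb.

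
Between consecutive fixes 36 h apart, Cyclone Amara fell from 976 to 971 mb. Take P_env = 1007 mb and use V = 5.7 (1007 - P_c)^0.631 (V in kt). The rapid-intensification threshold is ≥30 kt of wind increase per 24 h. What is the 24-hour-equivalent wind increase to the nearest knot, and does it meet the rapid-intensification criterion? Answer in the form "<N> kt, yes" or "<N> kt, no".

V₁: ΔP = 31, V ≈ 5.7 × 31^0.631 ≈ 49.77 kt.
V₂: ΔP = 36, V ≈ 5.7 × 36^0.631 ≈ 54.69 kt.
ΔV over 36 h = 4.92 kt → 24 h equivalent = 4.92 × 24/36 ≈ 3.28 kt.
3 kt < 30 kt ⇒ not rapid intensification.

3 kt, no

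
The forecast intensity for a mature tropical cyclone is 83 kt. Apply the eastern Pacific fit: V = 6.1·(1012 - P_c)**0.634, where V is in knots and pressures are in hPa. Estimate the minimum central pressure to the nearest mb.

ΔP = (V / 6.1)^(1/0.634) = (83/6.1)^1.577.
83/6.1 = 13.607; 13.607^1.577 ≈ 61.41 mb.
P_c = 1012 − 61.41 = 950.59 ≈ 951 mb.

951 mb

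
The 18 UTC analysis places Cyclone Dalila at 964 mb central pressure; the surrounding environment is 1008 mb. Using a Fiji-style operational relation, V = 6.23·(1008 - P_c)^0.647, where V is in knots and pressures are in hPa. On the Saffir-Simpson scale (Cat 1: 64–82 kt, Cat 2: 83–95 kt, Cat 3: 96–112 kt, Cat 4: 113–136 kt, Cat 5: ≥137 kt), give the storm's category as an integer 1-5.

ΔP = 1008 − 964 = 44 mb.
V ≈ 6.23 × 44^0.647 = 6.23 × 11.57 ≈ 72 kt.
72 kt falls in the Category 1 band.

1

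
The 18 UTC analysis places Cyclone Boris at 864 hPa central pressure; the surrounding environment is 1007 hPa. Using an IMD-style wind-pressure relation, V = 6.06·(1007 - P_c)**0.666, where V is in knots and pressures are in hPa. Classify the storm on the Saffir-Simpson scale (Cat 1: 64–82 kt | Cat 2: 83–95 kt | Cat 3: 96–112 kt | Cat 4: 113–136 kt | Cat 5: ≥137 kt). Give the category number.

ΔP = 1007 − 864 = 143 hPa.
V ≈ 6.06 × 143^0.666 = 6.06 × 27.26 ≈ 165 kt.
165 kt falls in the Category 5 band.

5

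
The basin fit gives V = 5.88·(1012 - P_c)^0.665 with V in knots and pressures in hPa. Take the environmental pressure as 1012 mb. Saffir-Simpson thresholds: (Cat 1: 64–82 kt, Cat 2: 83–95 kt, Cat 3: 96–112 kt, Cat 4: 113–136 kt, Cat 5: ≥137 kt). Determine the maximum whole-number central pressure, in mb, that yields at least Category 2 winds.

Category 2 begins at V = 83 kt.
Required ΔP = (83/5.88)^(1/0.665) = 14.116^1.504 ≈ 53.56 mb.
P_c ≤ 1012 − 53.56 = 958.44, so the highest integer P_c is 958 mb.

958 mb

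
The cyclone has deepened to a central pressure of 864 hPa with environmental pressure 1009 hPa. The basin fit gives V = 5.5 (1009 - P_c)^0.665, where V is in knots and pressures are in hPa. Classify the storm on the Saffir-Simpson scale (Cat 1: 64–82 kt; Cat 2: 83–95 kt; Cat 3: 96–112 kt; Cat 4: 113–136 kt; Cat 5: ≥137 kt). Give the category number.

ΔP = 1009 − 864 = 145 hPa.
V ≈ 5.5 × 145^0.665 = 5.5 × 27.37 ≈ 151 kt.
151 kt falls in the Category 5 band.

5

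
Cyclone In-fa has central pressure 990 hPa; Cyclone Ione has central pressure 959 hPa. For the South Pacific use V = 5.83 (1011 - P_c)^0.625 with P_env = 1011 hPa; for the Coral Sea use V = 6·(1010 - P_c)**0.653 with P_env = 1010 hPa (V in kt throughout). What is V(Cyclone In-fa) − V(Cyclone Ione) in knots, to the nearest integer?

Cyclone In-fa: ΔP = 21; V ≈ 5.83 × 21^0.625 ≈ 39.09 kt.
Cyclone Ione: ΔP = 51; V ≈ 6 × 51^0.653 ≈ 78.20 kt.
Difference ≈ 39.09 − 78.20 = -39.11 → -39 kt.

-39 kt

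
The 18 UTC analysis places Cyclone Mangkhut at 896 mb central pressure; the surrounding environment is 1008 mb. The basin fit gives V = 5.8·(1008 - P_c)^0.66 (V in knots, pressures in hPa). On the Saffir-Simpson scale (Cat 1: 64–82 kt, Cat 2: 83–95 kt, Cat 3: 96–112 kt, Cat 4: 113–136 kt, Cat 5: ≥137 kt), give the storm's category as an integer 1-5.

4

ΔP = 1008 − 896 = 112 mb.
V ≈ 5.8 × 112^0.66 = 5.8 × 22.52 ≈ 131 kt.
131 kt falls in the Category 4 band.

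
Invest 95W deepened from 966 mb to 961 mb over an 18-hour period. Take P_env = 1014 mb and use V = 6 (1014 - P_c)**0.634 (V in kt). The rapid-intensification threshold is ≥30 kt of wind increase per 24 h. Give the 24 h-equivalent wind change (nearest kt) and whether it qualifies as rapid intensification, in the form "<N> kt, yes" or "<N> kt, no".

6 kt, no

V₁: ΔP = 48, V ≈ 6 × 48^0.634 ≈ 69.83 kt.
V₂: ΔP = 53, V ≈ 6 × 53^0.634 ≈ 74.36 kt.
ΔV over 18 h = 4.53 kt → 24 h equivalent = 4.53 × 24/18 ≈ 6.04 kt.
6 kt < 30 kt ⇒ not rapid intensification.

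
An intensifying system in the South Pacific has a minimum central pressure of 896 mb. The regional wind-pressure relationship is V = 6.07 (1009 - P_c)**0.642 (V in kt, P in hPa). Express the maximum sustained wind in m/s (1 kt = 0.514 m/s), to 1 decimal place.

64.9 m/s

ΔP = 1009 − 896 = 113 mb.
V ≈ 6.07 × 113^0.642 = 6.07 × 20.801 ≈ 126.260 kt.
126.260 × 0.514 ≈ 64.90 m/s → 64.9 m/s.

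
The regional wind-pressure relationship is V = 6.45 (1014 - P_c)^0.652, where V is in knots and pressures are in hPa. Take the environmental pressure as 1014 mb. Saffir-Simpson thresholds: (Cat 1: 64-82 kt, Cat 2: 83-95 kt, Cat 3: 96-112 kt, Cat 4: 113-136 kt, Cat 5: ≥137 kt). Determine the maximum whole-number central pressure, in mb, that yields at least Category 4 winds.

Category 4 begins at V = 113 kt.
Required ΔP = (113/6.45)^(1/0.652) = 17.519^1.534 ≈ 80.77 mb.
P_c ≤ 1014 − 80.77 = 933.23, so the highest integer P_c is 933 mb.

933 mb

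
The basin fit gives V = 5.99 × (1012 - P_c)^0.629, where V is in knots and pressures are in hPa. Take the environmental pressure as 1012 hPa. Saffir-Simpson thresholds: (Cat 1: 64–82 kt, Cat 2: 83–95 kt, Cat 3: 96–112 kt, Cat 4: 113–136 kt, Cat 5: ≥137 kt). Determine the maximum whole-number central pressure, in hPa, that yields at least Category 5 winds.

867 hPa

Category 5 begins at V = 137 kt.
Required ΔP = (137/5.99)^(1/0.629) = 22.871^1.590 ≈ 144.89 hPa.
P_c ≤ 1012 − 144.89 = 867.11, so the highest integer P_c is 867 hPa.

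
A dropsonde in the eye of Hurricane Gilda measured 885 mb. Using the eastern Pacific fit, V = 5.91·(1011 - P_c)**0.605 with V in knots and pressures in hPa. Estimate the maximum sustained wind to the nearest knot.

110 kt

ΔP = 1011 − 885 = 126 mb.
126^0.605 ≈ 18.652.
V ≈ 5.91 × 18.652 ≈ 110.2 kt.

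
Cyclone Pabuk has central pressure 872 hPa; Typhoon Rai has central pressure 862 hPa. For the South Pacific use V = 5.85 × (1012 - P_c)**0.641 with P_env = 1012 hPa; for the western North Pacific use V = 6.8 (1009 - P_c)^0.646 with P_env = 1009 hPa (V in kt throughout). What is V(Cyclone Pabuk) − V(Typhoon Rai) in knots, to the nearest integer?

-32 kt

Cyclone Pabuk: ΔP = 140; V ≈ 5.85 × 140^0.641 ≈ 138.94 kt.
Typhoon Rai: ΔP = 147; V ≈ 6.8 × 147^0.646 ≈ 170.84 kt.
Difference ≈ 138.94 − 170.84 = -31.90 → -32 kt.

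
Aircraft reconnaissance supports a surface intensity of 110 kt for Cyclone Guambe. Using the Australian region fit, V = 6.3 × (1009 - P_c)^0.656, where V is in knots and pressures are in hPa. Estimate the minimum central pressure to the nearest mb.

931 mb

ΔP = (V / 6.3)^(1/0.656) = (110/6.3)^1.524.
110/6.3 = 17.460; 17.460^1.524 ≈ 78.23 mb.
P_c = 1009 − 78.23 = 930.77 ≈ 931 mb.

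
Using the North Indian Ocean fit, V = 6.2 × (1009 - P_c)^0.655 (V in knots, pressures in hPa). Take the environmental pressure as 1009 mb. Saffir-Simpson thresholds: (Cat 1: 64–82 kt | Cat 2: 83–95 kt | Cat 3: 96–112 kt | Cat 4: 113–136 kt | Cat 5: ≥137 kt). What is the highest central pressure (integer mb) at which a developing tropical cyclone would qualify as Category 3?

Category 3 begins at V = 96 kt.
Required ΔP = (96/6.2)^(1/0.655) = 15.484^1.527 ≈ 65.56 mb.
P_c ≤ 1009 − 65.56 = 943.44, so the highest integer P_c is 943 mb.

943 mb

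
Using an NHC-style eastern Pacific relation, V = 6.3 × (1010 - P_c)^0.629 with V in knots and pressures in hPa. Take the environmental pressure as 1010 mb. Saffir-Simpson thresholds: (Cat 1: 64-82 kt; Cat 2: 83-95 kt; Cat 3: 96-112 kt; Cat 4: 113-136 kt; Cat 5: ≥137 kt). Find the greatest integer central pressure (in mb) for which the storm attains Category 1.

970 mb

Category 1 begins at V = 64 kt.
Required ΔP = (64/6.3)^(1/0.629) = 10.159^1.590 ≈ 39.87 mb.
P_c ≤ 1010 − 39.87 = 970.13, so the highest integer P_c is 970 mb.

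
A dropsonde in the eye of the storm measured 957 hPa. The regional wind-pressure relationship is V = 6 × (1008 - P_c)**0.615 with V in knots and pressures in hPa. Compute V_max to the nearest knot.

ΔP = 1008 − 957 = 51 hPa.
51^0.615 ≈ 11.224.
V ≈ 6 × 11.224 ≈ 67.3 kt.

67 kt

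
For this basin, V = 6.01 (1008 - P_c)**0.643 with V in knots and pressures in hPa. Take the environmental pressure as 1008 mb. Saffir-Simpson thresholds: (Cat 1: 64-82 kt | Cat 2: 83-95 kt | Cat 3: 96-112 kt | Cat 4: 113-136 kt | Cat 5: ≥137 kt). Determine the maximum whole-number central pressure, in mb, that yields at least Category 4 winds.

Category 4 begins at V = 113 kt.
Required ΔP = (113/6.01)^(1/0.643) = 18.802^1.555 ≈ 95.86 mb.
P_c ≤ 1008 − 95.86 = 912.14, so the highest integer P_c is 912 mb.

912 mb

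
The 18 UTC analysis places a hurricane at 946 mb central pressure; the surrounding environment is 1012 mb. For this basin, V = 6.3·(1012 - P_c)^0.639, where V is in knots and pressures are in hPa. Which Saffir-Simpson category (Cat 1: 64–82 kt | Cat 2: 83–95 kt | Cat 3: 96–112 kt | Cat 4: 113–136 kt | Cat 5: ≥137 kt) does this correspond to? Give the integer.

2

ΔP = 1012 − 946 = 66 mb.
V ≈ 6.3 × 66^0.639 = 6.3 × 14.54 ≈ 92 kt.
92 kt falls in the Category 2 band.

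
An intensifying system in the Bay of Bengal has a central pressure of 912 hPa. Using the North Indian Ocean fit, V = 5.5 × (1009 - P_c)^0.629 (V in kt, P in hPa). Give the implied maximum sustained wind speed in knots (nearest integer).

ΔP = 1009 − 912 = 97 hPa.
97^0.629 ≈ 17.770.
V ≈ 5.5 × 17.770 ≈ 97.7 kt.

98 kt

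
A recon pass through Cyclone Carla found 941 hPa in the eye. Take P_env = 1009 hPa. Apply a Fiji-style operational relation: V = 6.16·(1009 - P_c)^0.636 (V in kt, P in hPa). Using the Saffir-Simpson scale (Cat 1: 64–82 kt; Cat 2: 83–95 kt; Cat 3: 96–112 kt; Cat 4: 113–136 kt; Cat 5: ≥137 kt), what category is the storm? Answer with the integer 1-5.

ΔP = 1009 − 941 = 68 hPa.
V ≈ 6.16 × 68^0.636 = 6.16 × 14.64 ≈ 90 kt.
90 kt falls in the Category 2 band.

2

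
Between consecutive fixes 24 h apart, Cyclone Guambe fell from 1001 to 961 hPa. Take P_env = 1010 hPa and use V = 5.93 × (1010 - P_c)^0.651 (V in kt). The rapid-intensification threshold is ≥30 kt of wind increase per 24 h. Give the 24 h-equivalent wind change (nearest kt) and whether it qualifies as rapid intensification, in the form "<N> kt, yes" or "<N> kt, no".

50 kt, yes

V₁: ΔP = 9, V ≈ 5.93 × 9^0.651 ≈ 24.79 kt.
V₂: ΔP = 49, V ≈ 5.93 × 49^0.651 ≈ 74.71 kt.
ΔV over 24 h = 49.92 kt → 24 h equivalent = 49.92 × 24/24 ≈ 49.92 kt.
50 kt ≥ 30 kt ⇒ rapid intensification.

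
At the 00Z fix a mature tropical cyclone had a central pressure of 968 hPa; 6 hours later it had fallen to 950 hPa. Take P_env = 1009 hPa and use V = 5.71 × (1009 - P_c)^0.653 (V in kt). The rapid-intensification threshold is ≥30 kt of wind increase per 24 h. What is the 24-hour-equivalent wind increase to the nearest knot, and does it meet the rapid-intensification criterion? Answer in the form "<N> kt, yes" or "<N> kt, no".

69 kt, yes

V₁: ΔP = 41, V ≈ 5.71 × 41^0.653 ≈ 64.53 kt.
V₂: ΔP = 59, V ≈ 5.71 × 59^0.653 ≈ 81.85 kt.
ΔV over 6 h = 17.32 kt → 24 h equivalent = 17.32 × 24/6 ≈ 69.28 kt.
69 kt ≥ 30 kt ⇒ rapid intensification.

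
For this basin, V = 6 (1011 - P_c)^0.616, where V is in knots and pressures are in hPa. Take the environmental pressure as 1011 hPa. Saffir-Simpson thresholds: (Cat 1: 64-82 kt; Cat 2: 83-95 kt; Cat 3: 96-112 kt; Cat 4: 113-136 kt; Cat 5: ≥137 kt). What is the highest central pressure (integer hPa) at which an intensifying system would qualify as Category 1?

Category 1 begins at V = 64 kt.
Required ΔP = (64/6)^(1/0.616) = 10.667^1.623 ≈ 46.65 hPa.
P_c ≤ 1011 − 46.65 = 964.35, so the highest integer P_c is 964 hPa.

964 hPa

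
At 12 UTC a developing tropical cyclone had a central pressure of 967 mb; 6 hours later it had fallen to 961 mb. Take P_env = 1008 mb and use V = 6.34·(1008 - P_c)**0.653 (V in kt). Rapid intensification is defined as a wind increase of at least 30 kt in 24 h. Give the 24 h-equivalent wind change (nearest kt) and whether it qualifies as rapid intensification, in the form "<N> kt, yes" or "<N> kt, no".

V₁: ΔP = 41, V ≈ 6.34 × 41^0.653 ≈ 71.65 kt.
V₂: ΔP = 47, V ≈ 6.34 × 47^0.653 ≈ 78.34 kt.
ΔV over 6 h = 6.69 kt → 24 h equivalent = 6.69 × 24/6 ≈ 26.76 kt.
27 kt < 30 kt ⇒ not rapid intensification.

27 kt, no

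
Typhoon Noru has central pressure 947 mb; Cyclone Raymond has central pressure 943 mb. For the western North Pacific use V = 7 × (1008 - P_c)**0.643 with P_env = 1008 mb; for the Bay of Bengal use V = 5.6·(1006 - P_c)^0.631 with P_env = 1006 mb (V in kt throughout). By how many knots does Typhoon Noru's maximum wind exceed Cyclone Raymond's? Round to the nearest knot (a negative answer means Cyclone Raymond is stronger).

22 kt

Typhoon Noru: ΔP = 61; V ≈ 7 × 61^0.643 ≈ 98.42 kt.
Cyclone Raymond: ΔP = 63; V ≈ 5.6 × 63^0.631 ≈ 76.48 kt.
Difference ≈ 98.42 − 76.48 = 21.94 → 22 kt.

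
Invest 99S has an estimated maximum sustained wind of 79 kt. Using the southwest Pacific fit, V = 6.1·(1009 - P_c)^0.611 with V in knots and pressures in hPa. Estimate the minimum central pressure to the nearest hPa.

ΔP = (V / 6.1)^(1/0.611) = (79/6.1)^1.637.
79/6.1 = 12.951; 12.951^1.637 ≈ 66.14 hPa.
P_c = 1009 − 66.14 = 942.86 ≈ 943 hPa.

943 hPa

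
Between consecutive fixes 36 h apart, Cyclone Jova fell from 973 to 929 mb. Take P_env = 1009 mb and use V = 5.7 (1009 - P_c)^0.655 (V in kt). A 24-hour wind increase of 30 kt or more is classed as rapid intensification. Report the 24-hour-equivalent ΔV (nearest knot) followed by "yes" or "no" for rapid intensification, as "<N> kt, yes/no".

27 kt, no

V₁: ΔP = 36, V ≈ 5.7 × 36^0.655 ≈ 59.60 kt.
V₂: ΔP = 80, V ≈ 5.7 × 80^0.655 ≈ 100.55 kt.
ΔV over 36 h = 40.95 kt → 24 h equivalent = 40.95 × 24/36 ≈ 27.30 kt.
27 kt < 30 kt ⇒ not rapid intensification.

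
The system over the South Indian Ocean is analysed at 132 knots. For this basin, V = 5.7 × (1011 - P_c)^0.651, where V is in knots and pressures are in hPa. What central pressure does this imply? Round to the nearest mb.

886 mb

ΔP = (V / 5.7)^(1/0.651) = (132/5.7)^1.536.
132/5.7 = 23.158; 23.158^1.536 ≈ 124.83 mb.
P_c = 1011 − 124.83 = 886.17 ≈ 886 mb.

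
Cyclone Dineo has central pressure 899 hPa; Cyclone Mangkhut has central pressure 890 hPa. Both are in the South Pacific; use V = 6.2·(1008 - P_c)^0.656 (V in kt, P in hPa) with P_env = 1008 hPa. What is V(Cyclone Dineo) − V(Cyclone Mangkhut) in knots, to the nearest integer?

Cyclone Dineo: ΔP = 109; V ≈ 6.2 × 109^0.656 ≈ 134.57 kt.
Cyclone Mangkhut: ΔP = 118; V ≈ 6.2 × 118^0.656 ≈ 141.76 kt.
Difference ≈ 134.57 − 141.76 = -7.19 → -7 kt.

-7 kt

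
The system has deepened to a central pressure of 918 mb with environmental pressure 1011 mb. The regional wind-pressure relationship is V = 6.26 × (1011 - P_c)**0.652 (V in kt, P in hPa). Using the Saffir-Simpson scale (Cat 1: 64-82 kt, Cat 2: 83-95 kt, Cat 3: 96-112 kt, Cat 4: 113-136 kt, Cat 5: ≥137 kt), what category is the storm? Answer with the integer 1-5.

4

ΔP = 1011 − 918 = 93 mb.
V ≈ 6.26 × 93^0.652 = 6.26 × 19.21 ≈ 120 kt.
120 kt falls in the Category 4 band.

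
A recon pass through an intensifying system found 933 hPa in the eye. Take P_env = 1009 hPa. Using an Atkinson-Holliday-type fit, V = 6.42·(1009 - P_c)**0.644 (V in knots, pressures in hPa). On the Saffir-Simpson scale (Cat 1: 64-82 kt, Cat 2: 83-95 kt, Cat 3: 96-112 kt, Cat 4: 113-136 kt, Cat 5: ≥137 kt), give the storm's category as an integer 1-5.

3

ΔP = 1009 − 933 = 76 hPa.
V ≈ 6.42 × 76^0.644 = 6.42 × 16.26 ≈ 104 kt.
104 kt falls in the Category 3 band.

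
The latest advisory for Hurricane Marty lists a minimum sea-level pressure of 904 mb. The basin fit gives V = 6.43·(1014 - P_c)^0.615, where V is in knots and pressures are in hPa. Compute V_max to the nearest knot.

116 kt

ΔP = 1014 − 904 = 110 mb.
110^0.615 ≈ 18.008.
V ≈ 6.43 × 18.008 ≈ 115.8 kt.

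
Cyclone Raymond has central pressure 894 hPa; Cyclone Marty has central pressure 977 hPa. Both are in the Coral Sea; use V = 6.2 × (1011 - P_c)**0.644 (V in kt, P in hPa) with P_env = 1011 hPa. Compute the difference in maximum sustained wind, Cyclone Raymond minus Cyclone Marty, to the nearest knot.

73 kt

Cyclone Raymond: ΔP = 117; V ≈ 6.2 × 117^0.644 ≈ 133.14 kt.
Cyclone Marty: ΔP = 34; V ≈ 6.2 × 34^0.644 ≈ 60.07 kt.
Difference ≈ 133.14 − 60.07 = 73.07 → 73 kt.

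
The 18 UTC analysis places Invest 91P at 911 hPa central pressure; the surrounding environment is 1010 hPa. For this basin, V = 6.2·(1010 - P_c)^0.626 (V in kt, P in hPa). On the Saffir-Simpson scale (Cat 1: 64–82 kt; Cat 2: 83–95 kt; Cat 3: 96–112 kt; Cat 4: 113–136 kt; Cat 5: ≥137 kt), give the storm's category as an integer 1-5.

ΔP = 1010 − 911 = 99 hPa.
V ≈ 6.2 × 99^0.626 = 6.2 × 17.75 ≈ 110 kt.
110 kt falls in the Category 3 band.

3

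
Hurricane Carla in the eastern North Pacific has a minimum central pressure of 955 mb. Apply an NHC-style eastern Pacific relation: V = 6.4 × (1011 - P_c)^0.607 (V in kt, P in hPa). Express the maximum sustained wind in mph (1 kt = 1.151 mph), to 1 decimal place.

84.8 mph

ΔP = 1011 − 955 = 56 mb.
V ≈ 6.4 × 56^0.607 = 6.4 × 11.512 ≈ 73.677 kt.
73.677 × 1.151 ≈ 84.80 mph → 84.8 mph.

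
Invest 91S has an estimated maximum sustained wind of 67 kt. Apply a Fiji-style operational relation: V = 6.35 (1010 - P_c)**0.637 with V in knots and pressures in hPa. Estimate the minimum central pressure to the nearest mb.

970 mb

ΔP = (V / 6.35)^(1/0.637) = (67/6.35)^1.570.
67/6.35 = 10.551; 10.551^1.570 ≈ 40.41 mb.
P_c = 1010 − 40.41 = 969.59 ≈ 970 mb.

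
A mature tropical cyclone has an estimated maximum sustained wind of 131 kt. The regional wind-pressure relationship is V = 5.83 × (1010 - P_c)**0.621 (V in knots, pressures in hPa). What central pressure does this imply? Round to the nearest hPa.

ΔP = (V / 5.83)^(1/0.621) = (131/5.83)^1.610.
131/5.83 = 22.470; 22.470^1.610 ≈ 150.14 hPa.
P_c = 1010 − 150.14 = 859.86 ≈ 860 hPa.

860 hPa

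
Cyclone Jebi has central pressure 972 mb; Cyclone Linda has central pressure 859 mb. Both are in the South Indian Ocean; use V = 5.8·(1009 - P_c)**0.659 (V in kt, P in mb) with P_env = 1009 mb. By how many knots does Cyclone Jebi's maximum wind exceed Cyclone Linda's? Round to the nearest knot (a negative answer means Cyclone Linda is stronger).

-95 kt

Cyclone Jebi: ΔP = 37; V ≈ 5.8 × 37^0.659 ≈ 62.64 kt.
Cyclone Linda: ΔP = 150; V ≈ 5.8 × 150^0.659 ≈ 157.57 kt.
Difference ≈ 62.64 − 157.57 = -94.93 → -95 kt.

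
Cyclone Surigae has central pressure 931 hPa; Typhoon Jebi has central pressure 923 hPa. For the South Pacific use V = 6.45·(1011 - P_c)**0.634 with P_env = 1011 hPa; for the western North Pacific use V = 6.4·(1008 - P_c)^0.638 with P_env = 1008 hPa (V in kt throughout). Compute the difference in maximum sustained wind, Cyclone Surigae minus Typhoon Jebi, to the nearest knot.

-5 kt

Cyclone Surigae: ΔP = 80; V ≈ 6.45 × 80^0.634 ≈ 103.78 kt.
Typhoon Jebi: ΔP = 85; V ≈ 6.4 × 85^0.638 ≈ 108.93 kt.
Difference ≈ 103.78 − 108.93 = -5.15 → -5 kt.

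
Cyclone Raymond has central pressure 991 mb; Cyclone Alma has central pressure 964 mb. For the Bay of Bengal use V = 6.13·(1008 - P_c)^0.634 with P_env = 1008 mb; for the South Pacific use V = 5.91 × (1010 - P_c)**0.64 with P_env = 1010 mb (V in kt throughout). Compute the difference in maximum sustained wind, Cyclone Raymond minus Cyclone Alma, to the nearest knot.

Cyclone Raymond: ΔP = 17; V ≈ 6.13 × 17^0.634 ≈ 36.95 kt.
Cyclone Alma: ΔP = 46; V ≈ 5.91 × 46^0.64 ≈ 68.51 kt.
Difference ≈ 36.95 − 68.51 = -31.56 → -32 kt.

-32 kt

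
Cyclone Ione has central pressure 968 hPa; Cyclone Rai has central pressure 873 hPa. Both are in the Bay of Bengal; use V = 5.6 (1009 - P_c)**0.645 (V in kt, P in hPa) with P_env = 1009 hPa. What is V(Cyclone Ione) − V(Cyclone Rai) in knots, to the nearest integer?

-72 kt

Cyclone Ione: ΔP = 41; V ≈ 5.6 × 41^0.645 ≈ 61.44 kt.
Cyclone Rai: ΔP = 136; V ≈ 5.6 × 136^0.645 ≈ 133.14 kt.
Difference ≈ 61.44 − 133.14 = -71.70 → -72 kt.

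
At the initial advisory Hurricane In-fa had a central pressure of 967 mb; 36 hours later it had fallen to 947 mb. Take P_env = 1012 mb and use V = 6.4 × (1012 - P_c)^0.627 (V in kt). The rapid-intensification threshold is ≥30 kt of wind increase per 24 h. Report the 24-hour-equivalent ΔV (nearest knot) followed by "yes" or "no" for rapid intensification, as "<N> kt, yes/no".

12 kt, no

V₁: ΔP = 45, V ≈ 6.4 × 45^0.627 ≈ 69.62 kt.
V₂: ΔP = 65, V ≈ 6.4 × 65^0.627 ≈ 87.68 kt.
ΔV over 36 h = 18.06 kt → 24 h equivalent = 18.06 × 24/36 ≈ 12.04 kt.
12 kt < 30 kt ⇒ not rapid intensification.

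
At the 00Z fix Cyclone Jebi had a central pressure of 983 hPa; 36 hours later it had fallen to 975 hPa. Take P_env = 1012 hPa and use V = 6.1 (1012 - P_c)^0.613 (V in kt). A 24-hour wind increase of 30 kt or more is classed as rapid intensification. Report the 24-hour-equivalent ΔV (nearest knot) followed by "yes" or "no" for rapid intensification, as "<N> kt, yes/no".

V₁: ΔP = 29, V ≈ 6.1 × 29^0.613 ≈ 48.06 kt.
V₂: ΔP = 37, V ≈ 6.1 × 37^0.613 ≈ 55.80 kt.
ΔV over 36 h = 7.74 kt → 24 h equivalent = 7.74 × 24/36 ≈ 5.16 kt.
5 kt < 30 kt ⇒ not rapid intensification.

5 kt, no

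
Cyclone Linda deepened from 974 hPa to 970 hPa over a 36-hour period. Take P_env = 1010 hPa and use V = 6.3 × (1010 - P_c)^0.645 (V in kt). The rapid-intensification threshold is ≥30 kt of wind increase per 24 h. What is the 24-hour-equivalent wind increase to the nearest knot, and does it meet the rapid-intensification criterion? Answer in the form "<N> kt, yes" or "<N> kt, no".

3 kt, no

V₁: ΔP = 36, V ≈ 6.3 × 36^0.645 ≈ 63.56 kt.
V₂: ΔP = 40, V ≈ 6.3 × 40^0.645 ≈ 68.03 kt.
ΔV over 36 h = 4.47 kt → 24 h equivalent = 4.47 × 24/36 ≈ 2.98 kt.
3 kt < 30 kt ⇒ not rapid intensification.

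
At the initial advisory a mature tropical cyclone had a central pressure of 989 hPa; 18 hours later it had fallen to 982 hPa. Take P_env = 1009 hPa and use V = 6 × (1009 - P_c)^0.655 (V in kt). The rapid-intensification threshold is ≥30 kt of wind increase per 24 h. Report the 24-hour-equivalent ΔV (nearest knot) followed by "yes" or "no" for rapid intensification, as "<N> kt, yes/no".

V₁: ΔP = 20, V ≈ 6 × 20^0.655 ≈ 42.69 kt.
V₂: ΔP = 27, V ≈ 6 × 27^0.655 ≈ 51.96 kt.
ΔV over 18 h = 9.27 kt → 24 h equivalent = 9.27 × 24/18 ≈ 12.36 kt.
12 kt < 30 kt ⇒ not rapid intensification.

12 kt, no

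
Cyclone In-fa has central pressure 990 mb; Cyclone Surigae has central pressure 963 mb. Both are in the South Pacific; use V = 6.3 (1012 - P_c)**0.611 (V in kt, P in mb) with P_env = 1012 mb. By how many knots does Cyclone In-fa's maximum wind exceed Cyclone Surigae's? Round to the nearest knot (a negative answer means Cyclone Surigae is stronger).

-26 kt

Cyclone In-fa: ΔP = 22; V ≈ 6.3 × 22^0.611 ≈ 41.64 kt.
Cyclone Surigae: ΔP = 49; V ≈ 6.3 × 49^0.611 ≈ 67.93 kt.
Difference ≈ 41.64 − 67.93 = -26.29 → -26 kt.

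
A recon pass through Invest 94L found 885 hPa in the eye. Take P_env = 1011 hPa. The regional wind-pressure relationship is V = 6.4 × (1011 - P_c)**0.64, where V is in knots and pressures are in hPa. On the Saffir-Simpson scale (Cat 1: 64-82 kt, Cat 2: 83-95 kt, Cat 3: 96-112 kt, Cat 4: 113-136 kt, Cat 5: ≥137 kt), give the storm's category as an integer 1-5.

ΔP = 1011 − 885 = 126 hPa.
V ≈ 6.4 × 126^0.64 = 6.4 × 22.09 ≈ 141 kt.
141 kt falls in the Category 5 band.

5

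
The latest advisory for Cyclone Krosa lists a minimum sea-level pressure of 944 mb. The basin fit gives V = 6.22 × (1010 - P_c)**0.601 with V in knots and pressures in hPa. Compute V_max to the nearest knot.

77 kt

ΔP = 1010 − 944 = 66 mb.
66^0.601 ≈ 12.404.
V ≈ 6.22 × 12.404 ≈ 77.2 kt.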